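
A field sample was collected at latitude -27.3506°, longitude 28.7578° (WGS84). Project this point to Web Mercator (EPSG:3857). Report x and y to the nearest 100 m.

Web Mercator is spherical with R = a = 6378137 m.
x = R·λ = 6378137 × 0.501918296 = 3201303.652 m.
y = R·ln tan(π/4 + φ/2) = 6378137 × -0.496593800 = -3167343.288 m.

x 3201300 m, y -3167300 m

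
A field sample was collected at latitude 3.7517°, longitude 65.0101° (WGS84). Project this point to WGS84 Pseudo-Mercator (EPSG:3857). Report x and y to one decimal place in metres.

Web Mercator is spherical with R = a = 6378137 m.
x = R·λ = 6378137 × 1.134640292 = 7236891.228 m.
y = R·ln tan(π/4 + φ/2) = 6378137 × 0.065526359 = 417936.095 m.

x 7236891.2 m, y 417936.1 m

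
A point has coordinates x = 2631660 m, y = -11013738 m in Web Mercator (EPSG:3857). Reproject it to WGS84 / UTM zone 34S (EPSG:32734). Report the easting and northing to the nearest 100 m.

E 601600 m, N 2250800 m

Web Mercator inverse (R = 6378137 m) → φ = -69.83039989°, λ = 23.64060401°.
UTM 34S forward: E = 601586.427 m, N = 2250842.200 m.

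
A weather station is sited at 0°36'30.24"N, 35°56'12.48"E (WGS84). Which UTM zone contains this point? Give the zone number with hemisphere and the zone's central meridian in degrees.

Zone 36N, central meridian 33°

UTM zone = ⌊(λ + 180)/6⌋ + 1; 35.9368° ∈ [30°, 36°) → zone 36.
Hemisphere: N (φ ≥ 0).
Central meridian λ₀ = 6×36 − 183 = 33°.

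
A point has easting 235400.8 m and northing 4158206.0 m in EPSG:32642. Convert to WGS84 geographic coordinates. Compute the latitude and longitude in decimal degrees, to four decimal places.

Zone 42N: λ₀ = 69°, k₀ = 0.9996, false easting 500000 m.
Meridian distance M = (N − FN)/k₀ = 4159869.9 m.
Inverse transverse Mercator on WGS84 gives φ = 37.53290024°, λ = 66.00550032°.

lat 37.5329°, lon 66.0055°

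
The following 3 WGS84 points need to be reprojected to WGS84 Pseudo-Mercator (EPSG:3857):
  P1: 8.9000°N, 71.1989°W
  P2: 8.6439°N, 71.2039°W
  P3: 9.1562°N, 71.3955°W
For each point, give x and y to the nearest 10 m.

P1: x -7925830 m, y 994750 m; P2: x -7926380 m, y 965910 m; P3: x -7947710 m, y 1023630 m

Web Mercator: x = R·λ, y = R·ln tan(π/4+φ/2), R = 6378137 m.
P1 (8.9000°, -71.1989°) → (-7925825.293, 994751.904) m.
P2 (8.6439°, -71.2039°) → (-7926381.890, 965905.547) m.
P3 (9.1562°, -71.3955°) → (-7947710.705, 1023629.736) m.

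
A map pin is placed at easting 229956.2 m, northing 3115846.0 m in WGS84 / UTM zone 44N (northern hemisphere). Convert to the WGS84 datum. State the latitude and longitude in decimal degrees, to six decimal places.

Zone 44N: λ₀ = 81°, k₀ = 0.9996, false easting 500000 m.
Meridian distance M = (N − FN)/k₀ = 3117092.8 m.
Inverse transverse Mercator on WGS84 gives φ = 28.14069960°, λ = 78.25049971°.

lat 28.140700°, lon 78.250500°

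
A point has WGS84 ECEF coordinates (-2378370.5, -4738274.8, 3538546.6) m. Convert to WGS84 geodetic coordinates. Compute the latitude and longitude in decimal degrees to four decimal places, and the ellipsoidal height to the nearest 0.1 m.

lat 33.8985°, lon -116.6543°, h 2580.8 m

λ = atan2(Y, X) = -116.65429973°; p = √(X²+Y²) = 5301687.9 m.
Bowring's method on WGS84 (a = 6378137 m, b = 6356752.314 m) gives φ = 33.89849991°, h = 2580.777 m.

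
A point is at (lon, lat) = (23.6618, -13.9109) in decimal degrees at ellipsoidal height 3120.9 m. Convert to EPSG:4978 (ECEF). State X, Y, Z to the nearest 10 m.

X 5674460 m, Y 2486400 m, Z -1524170 m

WGS84: a = 6378137 m, e² = 0.006694380; N(φ) = a/√(1−e²sin²φ) = 6379371.284 m.
X = (N+h)·cosφ·cosλ = 5674462.129 m; Y = (N+h)·cosφ·sinλ = 2486403.780 m; Z = (N(1−e²)+h)·sinφ = -1524165.181 m.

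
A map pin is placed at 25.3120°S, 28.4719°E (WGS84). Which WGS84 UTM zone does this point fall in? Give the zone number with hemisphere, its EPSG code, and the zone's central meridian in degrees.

Zone 35S (EPSG:32735), central meridian 27°

UTM zone = ⌊(λ + 180)/6⌋ + 1; 28.4719° ∈ [24°, 30°) → zone 35.
Hemisphere: S (φ < 0).
Central meridian λ₀ = 6×35 − 183 = 27°.
EPSG code: 32735.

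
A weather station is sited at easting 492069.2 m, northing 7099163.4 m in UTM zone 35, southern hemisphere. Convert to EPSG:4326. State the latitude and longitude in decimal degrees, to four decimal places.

Zone 35S: λ₀ = 27°, k₀ = 0.9996, false easting 500000 m, false northing 10000000 m.
Meridian distance M = (N − FN)/k₀ = -2901997.4 m.
Inverse transverse Mercator on WGS84 gives φ = -26.22710043°, λ = 26.92060028°.

lat -26.2271°, lon 26.9206°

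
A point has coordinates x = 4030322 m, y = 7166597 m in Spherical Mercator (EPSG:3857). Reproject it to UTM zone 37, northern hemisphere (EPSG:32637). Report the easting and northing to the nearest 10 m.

E 316730 m, N 5985050 m

Web Mercator inverse (R = 6378137 m) → φ = 53.98120210°, λ = 36.20499853°.
UTM 37N forward: E = 316728.786 m, N = 5985046.997 m.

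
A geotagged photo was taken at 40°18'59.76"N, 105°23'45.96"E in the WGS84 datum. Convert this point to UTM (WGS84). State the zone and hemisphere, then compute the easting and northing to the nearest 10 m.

Zone 48N: E 533650 m, N 4462970 m

Longitude 105.3961° lies in the 6° band [102°, 108°), giving zone 48; latitude is north of the equator, so 48N.
Zone 48 central meridian λ₀ = 6×48 − 183 = 105°; Δλ = +0.3961°.
Transverse Mercator on WGS84 with k₀ = 0.9996 gives E = 533654.352 m, N = 4462972.953 m.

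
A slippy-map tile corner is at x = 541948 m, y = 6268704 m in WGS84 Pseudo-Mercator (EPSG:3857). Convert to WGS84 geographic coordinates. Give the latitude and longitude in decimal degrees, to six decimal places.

lat 48.963698°, lon 4.868402°

R = 6378137 m. λ = x/R = 4.86840172°.
φ = 2·arctan(exp(y/R)) − 90° = 2·arctan(2.67204) − 90° = 48.96369831°.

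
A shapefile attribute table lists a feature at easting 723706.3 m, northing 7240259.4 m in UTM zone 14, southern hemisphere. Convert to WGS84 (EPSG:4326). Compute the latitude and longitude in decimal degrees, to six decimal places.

Zone 14S: λ₀ = -99°, k₀ = 0.9996, false easting 500000 m, false northing 10000000 m.
Meridian distance M = (N − FN)/k₀ = -2760844.9 m.
Inverse transverse Mercator on WGS84 gives φ = -24.93650032°, λ = -96.78460009°.

lat -24.936500°, lon -96.784600°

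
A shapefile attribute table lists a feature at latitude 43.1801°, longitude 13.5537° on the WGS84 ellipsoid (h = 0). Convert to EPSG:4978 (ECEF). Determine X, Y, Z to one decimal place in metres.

WGS84: a = 6378137 m, e² = 0.006694380; N(φ) = a/√(1−e²sin²φ) = 6388157.330 m.
X = (N+h)·cosφ·cosλ = 4528554.852 m; Y = (N+h)·cosφ·sinλ = 1091699.827 m; Z = (N(1−e²)+h)·sinφ = 4342113.300 m.

X 4528554.9 m, Y 1091699.8 m, Z 4342113.3 m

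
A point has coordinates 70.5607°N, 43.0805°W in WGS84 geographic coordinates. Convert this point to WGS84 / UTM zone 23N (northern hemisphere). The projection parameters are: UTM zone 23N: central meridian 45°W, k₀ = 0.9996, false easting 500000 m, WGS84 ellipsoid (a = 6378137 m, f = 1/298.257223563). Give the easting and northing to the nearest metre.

Zone 23 central meridian λ₀ = 6×23 − 183 = -45°; Δλ = +1.9195°.
Transverse Mercator on WGS84 with k₀ = 0.9996 gives E = 571287.377 m, N = 7829529.091 m.

E 571287 m, N 7829529 m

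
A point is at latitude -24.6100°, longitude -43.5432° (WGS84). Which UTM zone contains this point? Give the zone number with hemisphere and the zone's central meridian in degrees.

UTM zone = ⌊(λ + 180)/6⌋ + 1; -43.5432° ∈ [-48°, -42°) → zone 23.
Hemisphere: S (φ < 0).
Central meridian λ₀ = 6×23 − 183 = -45°.

Zone 23S, central meridian -45°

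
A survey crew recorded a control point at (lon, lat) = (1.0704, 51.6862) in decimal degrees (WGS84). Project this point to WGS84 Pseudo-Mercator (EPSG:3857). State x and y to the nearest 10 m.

Web Mercator is spherical with R = a = 6378137 m.
x = R·λ = 6378137 × 0.018682004 = 119156.383 m.
y = R·ln tan(π/4 + φ/2) = 6378137 × 1.057296834 = 6743584.056 m.

x 119160 m, y 6743580 m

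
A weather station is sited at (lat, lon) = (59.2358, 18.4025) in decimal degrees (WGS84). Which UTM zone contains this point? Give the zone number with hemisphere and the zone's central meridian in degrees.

Zone 34N, central meridian 21°

UTM zone = ⌊(λ + 180)/6⌋ + 1; 18.4025° ∈ [18°, 24°) → zone 34.
Hemisphere: N (φ ≥ 0).
Central meridian λ₀ = 6×34 − 183 = 21°.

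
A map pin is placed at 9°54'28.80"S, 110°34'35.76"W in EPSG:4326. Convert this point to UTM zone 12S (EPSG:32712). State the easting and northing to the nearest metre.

E 546416 m, N 8904730 m

Zone 12 central meridian λ₀ = 6×12 − 183 = -111°; Δλ = +0.4234°.
Transverse Mercator on WGS84 with k₀ = 0.9996 gives E = 546416.132 m, N = 8904729.815 m.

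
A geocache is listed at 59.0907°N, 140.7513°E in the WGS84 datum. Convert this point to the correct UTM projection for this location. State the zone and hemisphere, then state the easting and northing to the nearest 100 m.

Longitude 140.7513° lies in the 6° band [138°, 144°), giving zone 54; latitude is north of the equator, so 54N.
Zone 54 central meridian λ₀ = 6×54 − 183 = 141°; Δλ = -0.2487°.
Transverse Mercator on WGS84 with k₀ = 0.9996 gives E = 485749.227 m, N = 6550178.122 m.

Zone 54N: E 485700 m, N 6550200 m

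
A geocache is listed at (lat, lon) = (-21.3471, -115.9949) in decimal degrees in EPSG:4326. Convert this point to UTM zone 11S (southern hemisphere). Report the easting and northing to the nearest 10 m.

Zone 11 central meridian λ₀ = 6×11 − 183 = -117°; Δλ = +1.0051°.
Transverse Mercator on WGS84 with k₀ = 0.9996 gives E = 604219.400 m, N = 7639104.287 m.

E 604220 m, N 7639100 m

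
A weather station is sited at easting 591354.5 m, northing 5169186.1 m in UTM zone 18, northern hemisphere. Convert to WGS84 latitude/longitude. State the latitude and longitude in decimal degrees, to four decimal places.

lat 46.6700°, lon -73.8057°

Zone 18N: λ₀ = -75°, k₀ = 0.9996, false easting 500000 m.
Meridian distance M = (N − FN)/k₀ = 5171254.6 m.
Inverse transverse Mercator on WGS84 gives φ = 46.66999999°, λ = -73.80569996°.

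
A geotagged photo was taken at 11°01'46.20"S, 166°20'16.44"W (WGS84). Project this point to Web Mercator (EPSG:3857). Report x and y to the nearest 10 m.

x -18516650 m, y -1235450 m

Web Mercator is spherical with R = a = 6378137 m.
x = R·λ = 6378137 × -2.903144026 = -18516650.328 m.
y = R·ln tan(π/4 + φ/2) = 6378137 × -0.193701132 = -1235452.359 m.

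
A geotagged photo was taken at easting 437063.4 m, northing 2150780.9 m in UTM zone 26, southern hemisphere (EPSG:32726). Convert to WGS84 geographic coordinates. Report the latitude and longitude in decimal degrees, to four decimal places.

lat -70.7394°, lon -28.7097°

Zone 26S: λ₀ = -27°, k₀ = 0.9996, false easting 500000 m, false northing 10000000 m.
Meridian distance M = (N − FN)/k₀ = -7852360.0 m.
Inverse transverse Mercator on WGS84 gives φ = -70.73940042°, λ = -28.70970133°.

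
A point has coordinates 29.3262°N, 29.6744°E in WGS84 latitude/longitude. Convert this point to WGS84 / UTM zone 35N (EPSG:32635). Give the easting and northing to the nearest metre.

Zone 35 central meridian λ₀ = 6×35 − 183 = 27°; Δλ = +2.6744°.
Transverse Mercator on WGS84 with k₀ = 0.9996 gives E = 759713.747 m, N = 3247096.765 m.

E 759714 m, N 3247097 m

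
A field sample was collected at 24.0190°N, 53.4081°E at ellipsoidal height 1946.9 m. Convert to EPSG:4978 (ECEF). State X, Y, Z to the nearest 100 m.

WGS84: a = 6378137 m, e² = 0.006694380; N(φ) = a/√(1−e²sin²φ) = 6381677.046 m.
X = (N+h)·cosφ·cosλ = 3475847.519 m; Y = (N+h)·cosφ·sinλ = 4681615.220 m; Z = (N(1−e²)+h)·sinφ = 2580998.219 m.

X 3475800 m, Y 4681600 m, Z 2581000 m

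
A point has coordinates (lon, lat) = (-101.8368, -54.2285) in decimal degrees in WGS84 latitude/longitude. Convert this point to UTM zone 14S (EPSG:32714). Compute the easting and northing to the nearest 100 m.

E 315100 m, N 3987300 m

Zone 14 central meridian λ₀ = 6×14 − 183 = -99°; Δλ = -2.8368°.
Transverse Mercator on WGS84 with k₀ = 0.9996 gives E = 315092.772 m, N = 3987339.560 m.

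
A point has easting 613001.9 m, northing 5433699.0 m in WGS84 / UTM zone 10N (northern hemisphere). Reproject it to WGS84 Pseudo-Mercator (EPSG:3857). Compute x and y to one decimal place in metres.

Unproject from UTM 10N (λ₀ = -123°) → φ = 49.04580007°, λ = -121.45360054°.
Web Mercator (R = 6378137 m): x = -13520152.967 m, y = 6282636.284 m.

x -13520153.0 m, y 6282636.3 m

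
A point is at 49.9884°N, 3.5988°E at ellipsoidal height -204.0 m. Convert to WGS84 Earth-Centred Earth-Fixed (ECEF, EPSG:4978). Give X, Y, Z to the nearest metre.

WGS84: a = 6378137 m, e² = 0.006694380; N(φ) = a/√(1−e²sin²φ) = 6390697.762 m.
X = (N+h)·cosφ·cosλ = 4100619.020 m; Y = (N+h)·cosφ·sinλ = 257902.858 m; Z = (N(1−e²)+h)·sinφ = 4861803.331 m.

X 4100619 m, Y 257903 m, Z 4861803 m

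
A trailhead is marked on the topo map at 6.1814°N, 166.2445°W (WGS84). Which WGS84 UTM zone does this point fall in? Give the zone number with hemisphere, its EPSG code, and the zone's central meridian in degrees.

UTM zone = ⌊(λ + 180)/6⌋ + 1; -166.2445° ∈ [-168°, -162°) → zone 3.
Hemisphere: N (φ ≥ 0).
Central meridian λ₀ = 6×3 − 183 = -165°.
EPSG code: 32603.

Zone 3N (EPSG:32603), central meridian -165°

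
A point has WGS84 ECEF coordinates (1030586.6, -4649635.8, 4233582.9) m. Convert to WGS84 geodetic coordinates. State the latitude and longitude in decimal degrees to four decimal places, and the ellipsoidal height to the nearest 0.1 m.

lat 41.8264°, lon -77.5025°, h 3490.8 m

λ = atan2(Y, X) = -77.50249991°; p = √(X²+Y²) = 4762480.6 m.
Bowring's method on WGS84 (a = 6378137 m, b = 6356752.314 m) gives φ = 41.82640020°, h = 3490.772 m.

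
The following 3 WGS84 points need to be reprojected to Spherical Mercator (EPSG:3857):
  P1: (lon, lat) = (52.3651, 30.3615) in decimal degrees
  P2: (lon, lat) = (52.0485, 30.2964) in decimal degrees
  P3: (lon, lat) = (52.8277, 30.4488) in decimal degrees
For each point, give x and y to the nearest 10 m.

Web Mercator: x = R·λ, y = R·ln tan(π/4+φ/2), R = 6378137 m.
P1 (30.3615°, 52.3651°) → (5829256.267, 3550102.447) m.
P2 (30.2964°, 52.0485°) → (5794012.517, 3541706.480) m.
P3 (30.4488°, 52.8277°) → (5880752.664, 3561370.333) m.

P1: x 5829260 m, y 3550100 m; P2: x 5794010 m, y 3541710 m; P3: x 5880750 m, y 3561370 m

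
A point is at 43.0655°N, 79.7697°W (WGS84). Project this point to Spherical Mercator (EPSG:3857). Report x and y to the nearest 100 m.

Web Mercator is spherical with R = a = 6378137 m.
x = R·λ = 6378137 × -1.392243908 = -8879922.385 m.
y = R·ln tan(π/4 + φ/2) = 6378137 × 0.834404613 = 5321946.935 m.

x -8879900 m, y 5321900 m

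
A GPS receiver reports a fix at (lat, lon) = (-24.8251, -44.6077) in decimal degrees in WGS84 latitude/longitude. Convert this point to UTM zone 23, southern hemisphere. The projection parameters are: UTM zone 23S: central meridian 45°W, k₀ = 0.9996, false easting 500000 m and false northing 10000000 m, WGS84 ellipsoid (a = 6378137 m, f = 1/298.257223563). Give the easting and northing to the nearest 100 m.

E 539600 m, N 7254400 m

Zone 23 central meridian λ₀ = 6×23 − 183 = -45°; Δλ = +0.3923°.
Transverse Mercator on WGS84 with k₀ = 0.9996 gives E = 539642.937 m, N = 7254361.472 m.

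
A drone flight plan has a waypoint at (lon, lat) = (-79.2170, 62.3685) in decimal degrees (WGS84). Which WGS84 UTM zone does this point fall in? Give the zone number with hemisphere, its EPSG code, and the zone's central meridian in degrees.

Zone 17N (EPSG:32617), central meridian -81°

UTM zone = ⌊(λ + 180)/6⌋ + 1; -79.2170° ∈ [-84°, -78°) → zone 17.
Hemisphere: N (φ ≥ 0).
Central meridian λ₀ = 6×17 − 183 = -81°.
EPSG code: 32617.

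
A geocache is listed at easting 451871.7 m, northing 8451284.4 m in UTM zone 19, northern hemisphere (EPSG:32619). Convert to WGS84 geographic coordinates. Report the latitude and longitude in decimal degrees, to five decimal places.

Zone 19N: λ₀ = -69°, k₀ = 0.9996, false easting 500000 m.
Meridian distance M = (N − FN)/k₀ = 8454666.3 m.
Inverse transverse Mercator on WGS84 gives φ = 76.13769966°, λ = -70.79980044°.

lat 76.13770°, lon -70.79980°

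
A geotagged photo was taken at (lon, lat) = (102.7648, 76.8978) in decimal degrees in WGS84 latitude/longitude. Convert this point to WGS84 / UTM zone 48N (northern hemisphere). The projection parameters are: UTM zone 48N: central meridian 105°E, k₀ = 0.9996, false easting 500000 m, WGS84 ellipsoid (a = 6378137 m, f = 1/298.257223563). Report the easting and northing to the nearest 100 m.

Zone 48 central meridian λ₀ = 6×48 − 183 = 105°; Δλ = -2.2352°.
Transverse Mercator on WGS84 with k₀ = 0.9996 gives E = 443450.568 m, N = 8536442.962 m.

E 443500 m, N 8536400 m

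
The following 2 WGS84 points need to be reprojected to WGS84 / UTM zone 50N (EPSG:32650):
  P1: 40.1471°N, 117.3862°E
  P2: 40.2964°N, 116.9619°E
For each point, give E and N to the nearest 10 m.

UTM zone 50N: λ₀ = 117°, k₀ = 0.9996.
P1 (40.1471°, 117.3862°) → (532895.111, 4444155.568) m.
P2 (40.2964°, 116.9619°) → (496761.901, 4460656.260) m.

P1: E 532900 m, N 4444160 m; P2: E 496760 m, N 4460660 m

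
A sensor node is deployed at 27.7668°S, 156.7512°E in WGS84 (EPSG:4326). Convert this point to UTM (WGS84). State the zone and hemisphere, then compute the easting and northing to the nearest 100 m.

Longitude 156.7512° lies in the 6° band [156°, 162°), giving zone 57; latitude is south of the equator, so 57S.
Zone 57 central meridian λ₀ = 6×57 − 183 = 159°; Δλ = -2.2488°.
Transverse Mercator on WGS84 with k₀ = 0.9996 gives E = 278385.709 m, N = 6926603.159 m.

Zone 57S: E 278400 m, N 6926600 m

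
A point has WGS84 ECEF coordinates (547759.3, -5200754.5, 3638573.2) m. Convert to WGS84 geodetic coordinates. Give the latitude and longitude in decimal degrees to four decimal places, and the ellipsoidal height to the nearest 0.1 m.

λ = atan2(Y, X) = -83.98760039°; p = √(X²+Y²) = 5229520.8 m.
Bowring's method on WGS84 (a = 6378137 m, b = 6356752.314 m) gives φ = 35.00989998°, h = -336.992 m.

lat 35.0099°, lon -83.9876°, h -337.0 m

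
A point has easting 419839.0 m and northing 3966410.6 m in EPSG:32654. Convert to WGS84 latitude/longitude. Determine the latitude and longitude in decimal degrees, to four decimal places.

Zone 54N: λ₀ = 141°, k₀ = 0.9996, false easting 500000 m.
Meridian distance M = (N − FN)/k₀ = 3967997.8 m.
Inverse transverse Mercator on WGS84 gives φ = 35.83859967°, λ = 140.11239982°.

lat 35.8386°, lon 140.1124°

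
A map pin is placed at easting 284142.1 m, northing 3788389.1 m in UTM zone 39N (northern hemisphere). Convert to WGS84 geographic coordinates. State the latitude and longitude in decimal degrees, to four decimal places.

Zone 39N: λ₀ = 51°, k₀ = 0.9996, false easting 500000 m.
Meridian distance M = (N − FN)/k₀ = 3789905.1 m.
Inverse transverse Mercator on WGS84 gives φ = 34.21420016°, λ = 48.65689972°.

lat 34.2142°, lon 48.6569°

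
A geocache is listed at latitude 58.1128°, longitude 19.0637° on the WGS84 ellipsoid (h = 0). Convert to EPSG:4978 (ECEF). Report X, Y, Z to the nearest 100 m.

WGS84: a = 6378137 m, e² = 0.006694380; N(φ) = a/√(1−e²sin²φ) = 6393584.454 m.
X = (N+h)·cosφ·cosλ = 3192172.270 m; Y = (N+h)·cosφ·sinλ = 1103124.329 m; Z = (N(1−e²)+h)·sinφ = 5392384.878 m.

X 3192200 m, Y 1103100 m, Z 5392400 m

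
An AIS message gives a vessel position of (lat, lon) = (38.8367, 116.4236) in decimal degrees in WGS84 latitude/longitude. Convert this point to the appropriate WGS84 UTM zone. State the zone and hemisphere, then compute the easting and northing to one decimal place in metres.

Zone 50N: E 449973.8 m, N 4298813.1 m

Longitude 116.4236° lies in the 6° band [114°, 120°), giving zone 50; latitude is north of the equator, so 50N.
Zone 50 central meridian λ₀ = 6×50 − 183 = 117°; Δλ = -0.5764°.
Transverse Mercator on WGS84 with k₀ = 0.9996 gives E = 449973.807 m, N = 4298813.064 m.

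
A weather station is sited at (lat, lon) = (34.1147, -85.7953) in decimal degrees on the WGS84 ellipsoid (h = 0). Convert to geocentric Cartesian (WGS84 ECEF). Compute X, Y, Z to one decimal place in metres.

X 387579.3 m, Y -5271905.4 m, Z 3556987.2 m

WGS84: a = 6378137 m, e² = 0.006694380; N(φ) = a/√(1−e²sin²φ) = 6384862.993 m.
X = (N+h)·cosφ·cosλ = 387579.325 m; Y = (N+h)·cosφ·sinλ = -5271905.411 m; Z = (N(1−e²)+h)·sinφ = 3556987.211 m.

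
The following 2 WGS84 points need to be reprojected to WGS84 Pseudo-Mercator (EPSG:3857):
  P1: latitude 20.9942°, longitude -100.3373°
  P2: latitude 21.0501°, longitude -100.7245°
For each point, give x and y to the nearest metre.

Web Mercator: x = R·λ, y = R·ln tan(π/4+φ/2), R = 6378137 m.
P1 (20.9942°, -100.3373°) → (-11169497.144, 2391187.013) m.
P2 (21.0501°, -100.7245°) → (-11212600.050, 2397853.481) m.

P1: x -11169497 m, y 2391187 m; P2: x -11212600 m, y 2397853 m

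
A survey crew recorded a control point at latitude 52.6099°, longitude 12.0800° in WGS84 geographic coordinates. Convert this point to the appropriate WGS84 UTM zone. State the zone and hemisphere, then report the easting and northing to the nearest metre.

Longitude 12.0800° lies in the 6° band [12°, 18°), giving zone 33; latitude is north of the equator, so 33N.
Zone 33 central meridian λ₀ = 6×33 − 183 = 15°; Δλ = -2.9200°.
Transverse Mercator on WGS84 with k₀ = 0.9996 gives E = 302298.492 m, N = 5832880.688 m.

Zone 33N: E 302298 m, N 5832881 m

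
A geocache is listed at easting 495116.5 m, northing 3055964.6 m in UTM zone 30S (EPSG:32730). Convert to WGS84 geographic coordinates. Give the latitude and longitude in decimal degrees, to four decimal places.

Zone 30S: λ₀ = -3°, k₀ = 0.9996, false easting 500000 m, false northing 10000000 m.
Meridian distance M = (N − FN)/k₀ = -6946814.1 m.
Inverse transverse Mercator on WGS84 gives φ = -62.62700038°, λ = -3.09519916°.

lat -62.6270°, lon -3.0952°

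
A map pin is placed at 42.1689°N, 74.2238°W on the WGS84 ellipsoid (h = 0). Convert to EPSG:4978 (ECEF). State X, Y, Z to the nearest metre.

X 1287198 m, Y -4556084 m, Z 4259527 m

WGS84: a = 6378137 m, e² = 0.006694380; N(φ) = a/√(1−e²sin²φ) = 6387780.070 m.
X = (N+h)·cosφ·cosλ = 1287198.023 m; Y = (N+h)·cosφ·sinλ = -4556084.173 m; Z = (N(1−e²)+h)·sinφ = 4259527.122 m.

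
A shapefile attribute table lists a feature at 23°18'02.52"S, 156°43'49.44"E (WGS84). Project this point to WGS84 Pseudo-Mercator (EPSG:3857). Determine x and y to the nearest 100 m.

x 17447100 m, y -2668400 m

Web Mercator is spherical with R = a = 6378137 m.
x = R·λ = 6378137 × 2.735461518 = 17447148.320 m.
y = R·ln tan(π/4 + φ/2) = 6378137 × -0.418370435 = -2668423.949 m.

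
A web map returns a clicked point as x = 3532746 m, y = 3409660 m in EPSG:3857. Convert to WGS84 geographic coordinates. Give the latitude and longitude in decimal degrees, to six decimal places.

lat 29.266896°, lon 31.735197°

R = 6378137 m. λ = x/R = 31.73519727°.
φ = 2·arctan(exp(y/R)) − 90° = 2·arctan(1.70674) − 90° = 29.26689623°.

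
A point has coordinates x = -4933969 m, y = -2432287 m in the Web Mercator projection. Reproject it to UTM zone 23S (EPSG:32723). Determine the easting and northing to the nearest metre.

E 570243 m, N 7640238 m

Web Mercator inverse (R = 6378137 m) → φ = -21.33849859°, λ = -44.32259764°.
UTM 23S forward: E = 570242.884 m, N = 7640237.948 m.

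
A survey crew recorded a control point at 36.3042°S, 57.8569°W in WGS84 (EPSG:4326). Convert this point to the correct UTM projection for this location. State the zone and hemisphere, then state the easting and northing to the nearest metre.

Zone 21S: E 423066 m, N 5981970 m

Longitude -57.8569° lies in the 6° band [-60°, -54°), giving zone 21; latitude is south of the equator, so 21S.
Zone 21 central meridian λ₀ = 6×21 − 183 = -57°; Δλ = -0.8569°.
Transverse Mercator on WGS84 with k₀ = 0.9996 gives E = 423066.467 m, N = 5981969.829 m.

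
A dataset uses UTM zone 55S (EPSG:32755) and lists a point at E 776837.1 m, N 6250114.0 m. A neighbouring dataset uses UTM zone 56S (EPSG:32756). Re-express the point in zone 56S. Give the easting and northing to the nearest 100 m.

UTM 55S → geographic: φ = -33.85299967°, λ = 149.99209987°.
UTM 56S (λ₀ = 153°) forward: E = 221700.506 m, N = 6250071.306 m.

E 221700 m, N 6250100 m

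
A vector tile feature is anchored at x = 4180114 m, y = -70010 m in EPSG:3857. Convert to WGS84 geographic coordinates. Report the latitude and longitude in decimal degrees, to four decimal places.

R = 6378137 m. λ = x/R = 37.55060296°.
φ = 2·arctan(exp(y/R)) − 90° = 2·arctan(0.98908) − 90° = -0.62889790°.

lat -0.6289°, lon 37.5506°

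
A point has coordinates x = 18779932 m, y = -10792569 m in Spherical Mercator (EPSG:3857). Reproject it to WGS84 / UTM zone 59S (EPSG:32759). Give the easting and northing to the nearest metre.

E 408711 m, N 2328975 m

Web Mercator inverse (R = 6378137 m) → φ = -69.13409861°, λ = 168.70299950°.
UTM 59S forward: E = 408711.386 m, N = 2328974.975 m.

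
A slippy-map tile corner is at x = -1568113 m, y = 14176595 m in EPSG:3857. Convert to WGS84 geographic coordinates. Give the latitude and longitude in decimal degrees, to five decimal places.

lat 77.63590°, lon -14.08660°

R = 6378137 m. λ = x/R = -14.08659875°.
φ = 2·arctan(exp(y/R)) − 90° = 2·arctan(9.23209) − 90° = 77.63590014°.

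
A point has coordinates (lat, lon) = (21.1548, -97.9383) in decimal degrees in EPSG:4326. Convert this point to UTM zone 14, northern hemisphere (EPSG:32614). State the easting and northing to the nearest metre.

E 610232 m, N 2339649 m

Zone 14 central meridian λ₀ = 6×14 − 183 = -99°; Δλ = +1.0617°.
Transverse Mercator on WGS84 with k₀ = 0.9996 gives E = 610231.749 m, N = 2339648.542 m.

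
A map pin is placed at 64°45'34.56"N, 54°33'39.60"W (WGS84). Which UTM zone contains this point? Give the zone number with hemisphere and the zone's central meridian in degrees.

Zone 21N, central meridian -57°

UTM zone = ⌊(λ + 180)/6⌋ + 1; -54.5610° ∈ [-60°, -54°) → zone 21.
Hemisphere: N (φ ≥ 0).
Central meridian λ₀ = 6×21 − 183 = -57°.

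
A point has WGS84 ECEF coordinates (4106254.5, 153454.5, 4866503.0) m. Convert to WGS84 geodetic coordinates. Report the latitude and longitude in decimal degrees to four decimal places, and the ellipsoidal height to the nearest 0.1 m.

lat 50.0128°, lon 2.1402°, h 3653.1 m

λ = atan2(Y, X) = 2.14019992°; p = √(X²+Y²) = 4109120.9 m.
Bowring's method on WGS84 (a = 6378137 m, b = 6356752.314 m) gives φ = 50.01279994°, h = 3653.059 m.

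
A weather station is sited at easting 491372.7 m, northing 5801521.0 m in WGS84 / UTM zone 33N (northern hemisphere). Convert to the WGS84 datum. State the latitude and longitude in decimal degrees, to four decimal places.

lat 52.3639°, lon 14.8733°

Zone 33N: λ₀ = 15°, k₀ = 0.9996, false easting 500000 m.
Meridian distance M = (N − FN)/k₀ = 5803842.5 m.
Inverse transverse Mercator on WGS84 gives φ = 52.36389985°, λ = 14.87330026°.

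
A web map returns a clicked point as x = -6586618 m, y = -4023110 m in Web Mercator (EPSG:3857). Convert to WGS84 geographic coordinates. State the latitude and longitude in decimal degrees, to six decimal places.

R = 6378137 m. λ = x/R = -59.16859620°.
φ = 2·arctan(exp(y/R)) − 90° = 2·arctan(0.53218) − 90° = -33.95759879°.

lat -33.957599°, lon -59.168596°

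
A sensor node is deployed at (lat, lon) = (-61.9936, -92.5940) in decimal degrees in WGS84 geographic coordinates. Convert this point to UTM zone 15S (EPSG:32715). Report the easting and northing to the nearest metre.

E 521270 m, N 3126466 m

Zone 15 central meridian λ₀ = 6×15 − 183 = -93°; Δλ = +0.4060°.
Transverse Mercator on WGS84 with k₀ = 0.9996 gives E = 521269.539 m, N = 3126466.284 m.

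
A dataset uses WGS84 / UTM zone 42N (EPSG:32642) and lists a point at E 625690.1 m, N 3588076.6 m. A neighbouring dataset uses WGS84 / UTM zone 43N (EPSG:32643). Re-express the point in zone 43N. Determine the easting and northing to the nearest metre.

E 61361 m, N 3596874 m

UTM 42N → geographic: φ = 32.42269989°, λ = 70.33680030°.
UTM 43N (λ₀ = 75°) forward: E = 61361.355 m, N = 3596873.792 m.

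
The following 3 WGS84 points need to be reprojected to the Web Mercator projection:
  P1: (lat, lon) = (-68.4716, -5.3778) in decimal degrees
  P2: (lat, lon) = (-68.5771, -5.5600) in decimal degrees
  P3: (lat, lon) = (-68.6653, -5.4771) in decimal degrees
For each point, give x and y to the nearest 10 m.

P1: x -598650 m, y -10588590 m; P2: x -618940 m, y -10620670 m; P3: x -609710 m, y -10647600 m

Web Mercator: x = R·λ, y = R·ln tan(π/4+φ/2), R = 6378137 m.
P1 (-68.4716°, -5.3778°) → (-598653.958, -10588588.557) m.
P2 (-68.5771°, -5.5600°) → (-618936.369, -10620667.344) m.
P3 (-68.6653°, -5.4771°) → (-609707.983, -10647601.566) m.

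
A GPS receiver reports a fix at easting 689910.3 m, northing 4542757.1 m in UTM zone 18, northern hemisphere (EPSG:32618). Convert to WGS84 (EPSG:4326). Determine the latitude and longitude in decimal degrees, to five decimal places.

lat 41.01390°, lon -72.74150°

Zone 18N: λ₀ = -75°, k₀ = 0.9996, false easting 500000 m.
Meridian distance M = (N − FN)/k₀ = 4544574.9 m.
Inverse transverse Mercator on WGS84 gives φ = 41.01390024°, λ = -72.74150019°.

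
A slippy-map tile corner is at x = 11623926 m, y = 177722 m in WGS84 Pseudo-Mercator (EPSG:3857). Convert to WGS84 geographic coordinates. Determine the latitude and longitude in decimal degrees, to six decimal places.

lat 1.596297°, lon 104.419504°

R = 6378137 m. λ = x/R = 104.41950387°.
φ = 2·arctan(exp(y/R)) − 90° = 2·arctan(1.02826) − 90° = 1.59629734°.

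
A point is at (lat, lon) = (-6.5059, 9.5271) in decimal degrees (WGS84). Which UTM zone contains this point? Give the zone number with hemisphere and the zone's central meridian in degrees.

UTM zone = ⌊(λ + 180)/6⌋ + 1; 9.5271° ∈ [6°, 12°) → zone 32.
Hemisphere: S (φ < 0).
Central meridian λ₀ = 6×32 − 183 = 9°.

Zone 32S, central meridian 9°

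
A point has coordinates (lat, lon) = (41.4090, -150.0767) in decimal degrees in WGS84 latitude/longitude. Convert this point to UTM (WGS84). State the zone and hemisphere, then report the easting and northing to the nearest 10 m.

Zone 5N: E 744340 m, N 4588290 m

Longitude -150.0767° lies in the 6° band [-156°, -150°), giving zone 5; latitude is north of the equator, so 5N.
Zone 5 central meridian λ₀ = 6×5 − 183 = -153°; Δλ = +2.9233°.
Transverse Mercator on WGS84 with k₀ = 0.9996 gives E = 744341.399 m, N = 4588286.361 m.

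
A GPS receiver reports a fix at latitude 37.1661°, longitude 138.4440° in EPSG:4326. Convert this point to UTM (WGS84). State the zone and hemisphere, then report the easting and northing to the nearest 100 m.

Longitude 138.4440° lies in the 6° band [138°, 144°), giving zone 54; latitude is north of the equator, so 54N.
Zone 54 central meridian λ₀ = 6×54 − 183 = 141°; Δλ = -2.5560°.
Transverse Mercator on WGS84 with k₀ = 0.9996 gives E = 273052.304 m, N = 4116357.982 m.

Zone 54N: E 273100 m, N 4116400 m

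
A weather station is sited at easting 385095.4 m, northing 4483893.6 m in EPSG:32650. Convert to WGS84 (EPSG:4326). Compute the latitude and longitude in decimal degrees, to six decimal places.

lat 40.497800°, lon 115.644000°

Zone 50N: λ₀ = 117°, k₀ = 0.9996, false easting 500000 m.
Meridian distance M = (N − FN)/k₀ = 4485687.9 m.
Inverse transverse Mercator on WGS84 gives φ = 40.49779964°, λ = 115.64399959°.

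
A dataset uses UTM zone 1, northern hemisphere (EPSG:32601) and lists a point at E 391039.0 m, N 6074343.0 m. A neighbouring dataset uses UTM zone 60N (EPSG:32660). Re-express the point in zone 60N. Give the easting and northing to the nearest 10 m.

E 776620 m, N 6081520 m

UTM 1N → geographic: φ = 54.80440007°, λ = -178.69519975°.
UTM 60N (λ₀ = 177°) forward: E = 776622.335 m, N = 6081524.287 m.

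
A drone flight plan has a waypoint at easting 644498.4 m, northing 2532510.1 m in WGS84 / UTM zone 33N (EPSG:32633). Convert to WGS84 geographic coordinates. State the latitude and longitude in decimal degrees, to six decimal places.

Zone 33N: λ₀ = 15°, k₀ = 0.9996, false easting 500000 m.
Meridian distance M = (N − FN)/k₀ = 2533523.5 m.
Inverse transverse Mercator on WGS84 gives φ = 22.89430014°, λ = 16.40880031°.

lat 22.894300°, lon 16.408800°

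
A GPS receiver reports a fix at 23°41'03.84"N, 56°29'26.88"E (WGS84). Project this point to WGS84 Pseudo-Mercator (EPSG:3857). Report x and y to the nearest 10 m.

x 6288530 m, y 2715000 m

Web Mercator is spherical with R = a = 6378137 m.
x = R·λ = 6378137 × 0.985950457 = 6288527.091 m.
y = R·ln tan(π/4 + φ/2) = 6378137 × 0.425672538 = 2714997.762 m.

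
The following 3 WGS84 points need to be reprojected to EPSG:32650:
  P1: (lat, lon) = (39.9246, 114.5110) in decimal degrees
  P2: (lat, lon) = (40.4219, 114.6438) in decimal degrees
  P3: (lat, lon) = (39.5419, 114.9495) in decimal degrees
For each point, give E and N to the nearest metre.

P1: E 287294 m, N 4422355 m; P2: E 300110 m, N 4477252 m; P3: E 323799 m, N 4378922 m

UTM zone 50N: λ₀ = 117°, k₀ = 0.9996.
P1 (39.9246°, 114.5110°) → (287294.281, 4422354.717) m.
P2 (40.4219°, 114.6438°) → (300109.664, 4477251.548) m.
P3 (39.5419°, 114.9495°) → (323798.728, 4378922.383) m.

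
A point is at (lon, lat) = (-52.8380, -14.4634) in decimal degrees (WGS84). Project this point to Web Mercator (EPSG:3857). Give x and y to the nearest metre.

Web Mercator is spherical with R = a = 6378137 m.
x = R·λ = 6378137 × -0.922197070 = -5881899.255 m.
y = R·ln tan(π/4 + φ/2) = 6378137 × -0.255158438 = -1627435.475 m.

x -5881899 m, y -1627435 m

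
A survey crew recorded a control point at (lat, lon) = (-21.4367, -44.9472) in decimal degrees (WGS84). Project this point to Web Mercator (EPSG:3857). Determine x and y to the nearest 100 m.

Web Mercator is spherical with R = a = 6378137 m.
x = R·λ = 6378137 × -0.784476630 = -5003499.417 m.
y = R·ln tan(π/4 + φ/2) = 6378137 × -0.383188261 = -2444027.227 m.

x -5003500 m, y -2444000 m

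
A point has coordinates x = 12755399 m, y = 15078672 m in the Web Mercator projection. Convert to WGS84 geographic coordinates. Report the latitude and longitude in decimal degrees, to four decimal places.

R = 6378137 m. λ = x/R = 114.58369877°.
φ = 2·arctan(exp(y/R)) − 90° = 2·arctan(10.63466) − 90° = 79.25630062°.

lat 79.2563°, lon 114.5837°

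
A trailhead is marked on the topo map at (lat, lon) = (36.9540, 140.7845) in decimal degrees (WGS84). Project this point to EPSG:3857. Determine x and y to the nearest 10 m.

Web Mercator is spherical with R = a = 6378137 m.
x = R·λ = 6378137 × 2.457153061 = 15672058.852 m.
y = R·ln tan(π/4 + φ/2) = 6378137 × 0.694983021 = 4432696.919 m.

x 15672060 m, y 4432700 m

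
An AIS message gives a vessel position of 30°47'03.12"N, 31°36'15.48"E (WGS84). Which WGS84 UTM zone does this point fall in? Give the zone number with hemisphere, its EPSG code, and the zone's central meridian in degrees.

UTM zone = ⌊(λ + 180)/6⌋ + 1; 31.6043° ∈ [30°, 36°) → zone 36.
Hemisphere: N (φ ≥ 0).
Central meridian λ₀ = 6×36 − 183 = 33°.
EPSG code: 32636.

Zone 36N (EPSG:32636), central meridian 33°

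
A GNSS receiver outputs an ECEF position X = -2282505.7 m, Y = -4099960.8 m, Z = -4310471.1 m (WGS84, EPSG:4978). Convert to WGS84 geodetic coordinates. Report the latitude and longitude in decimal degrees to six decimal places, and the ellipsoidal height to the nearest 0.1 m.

lat -42.761900°, lon -119.105300°, h 3463.5 m

λ = atan2(Y, X) = -119.10530021°; p = √(X²+Y²) = 4692495.2 m.
Bowring's method on WGS84 (a = 6378137 m, b = 6356752.314 m) gives φ = -42.76190001°, h = 3463.466 m.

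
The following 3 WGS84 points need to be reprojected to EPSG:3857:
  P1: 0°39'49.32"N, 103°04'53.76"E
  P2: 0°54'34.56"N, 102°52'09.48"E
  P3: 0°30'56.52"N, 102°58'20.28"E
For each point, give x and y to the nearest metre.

Web Mercator: x = R·λ, y = R·ln tan(π/4+φ/2), R = 6378137 m.
P1 (0.6637°, 103.0816°) → (11474991.222, 73884.398) m.
P2 (0.9096°, 102.8693°) → (11451358.094, 101260.462) m.
P3 (0.5157°, 102.9723°) → (11462824.002, 57408.237) m.

P1: x 11474991 m, y 73884 m; P2: x 11451358 m, y 101260 m; P3: x 11462824 m, y 57408 m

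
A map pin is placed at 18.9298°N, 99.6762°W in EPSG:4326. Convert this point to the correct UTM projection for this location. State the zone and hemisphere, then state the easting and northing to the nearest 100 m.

Longitude -99.6762° lies in the 6° band [-102°, -96°), giving zone 14; latitude is north of the equator, so 14N.
Zone 14 central meridian λ₀ = 6×14 − 183 = -99°; Δλ = -0.6762°.
Transverse Mercator on WGS84 with k₀ = 0.9996 gives E = 428798.917 m, N = 2093196.313 m.

Zone 14N: E 428800 m, N 2093200 m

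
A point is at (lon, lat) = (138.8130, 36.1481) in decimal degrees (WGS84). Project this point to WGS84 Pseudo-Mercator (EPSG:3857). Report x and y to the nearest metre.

x 15452592 m, y 4321019 m

Web Mercator is spherical with R = a = 6378137 m.
x = R·λ = 6378137 × 2.422743895 = 15452592.475 m.
y = R·ln tan(π/4 + φ/2) = 6378137 × 0.677473514 = 4321018.886 m.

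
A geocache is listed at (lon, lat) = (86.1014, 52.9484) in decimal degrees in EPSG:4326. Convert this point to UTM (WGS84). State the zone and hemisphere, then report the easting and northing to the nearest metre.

Zone 45N: E 439623 m, N 5866908 m

Longitude 86.1014° lies in the 6° band [84°, 90°), giving zone 45; latitude is north of the equator, so 45N.
Zone 45 central meridian λ₀ = 6×45 − 183 = 87°; Δλ = -0.8986°.
Transverse Mercator on WGS84 with k₀ = 0.9996 gives E = 439623.424 m, N = 5866908.356 m.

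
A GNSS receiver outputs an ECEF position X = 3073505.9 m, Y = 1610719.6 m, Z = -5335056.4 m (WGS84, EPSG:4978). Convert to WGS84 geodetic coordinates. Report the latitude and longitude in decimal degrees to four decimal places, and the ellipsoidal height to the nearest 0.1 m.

λ = atan2(Y, X) = 27.65750026°; p = √(X²+Y²) = 3469993.7 m.
Bowring's method on WGS84 (a = 6378137 m, b = 6356752.314 m) gives φ = -57.13509998°, h = 1163.345 m.

lat -57.1351°, lon 27.6575°, h 1163.3 m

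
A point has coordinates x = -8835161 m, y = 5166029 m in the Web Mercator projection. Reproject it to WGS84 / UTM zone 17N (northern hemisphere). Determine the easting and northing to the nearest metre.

E 635122 m, N 4654807 m

Web Mercator inverse (R = 6378137 m) → φ = 42.03370081°, λ = -79.36760164°.
UTM 17N forward: E = 635121.917 m, N = 4654807.008 m.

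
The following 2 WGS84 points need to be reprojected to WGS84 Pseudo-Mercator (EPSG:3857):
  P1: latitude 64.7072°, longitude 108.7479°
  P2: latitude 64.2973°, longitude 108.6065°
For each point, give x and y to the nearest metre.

Web Mercator: x = R·λ, y = R·ln tan(π/4+φ/2), R = 6378137 m.
P1 (64.7072°, 108.7479°) → (12105760.853, 9531665.931) m.
P2 (64.2973°, 108.6065°) → (12090020.277, 9425665.018) m.

P1: x 12105761 m, y 9531666 m; P2: x 12090020 m, y 9425665 m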